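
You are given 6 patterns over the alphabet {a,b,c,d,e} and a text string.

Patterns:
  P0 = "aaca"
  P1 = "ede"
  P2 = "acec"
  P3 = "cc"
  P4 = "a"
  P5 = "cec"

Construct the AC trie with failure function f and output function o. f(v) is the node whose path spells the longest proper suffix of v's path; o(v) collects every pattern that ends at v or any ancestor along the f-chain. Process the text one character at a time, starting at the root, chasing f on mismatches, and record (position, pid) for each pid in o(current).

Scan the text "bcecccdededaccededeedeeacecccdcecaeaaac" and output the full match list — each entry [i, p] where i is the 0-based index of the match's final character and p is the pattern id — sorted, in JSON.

Construct AC machine:
Trie nodes:
  0='ε' goto a→1 c→11 e→5
  1='a' goto a→2 c→8  ←P4
  2='aa' goto c→3
  3='aac' goto a→4
  4='aaca' goto ·  ←P0
  5='e' goto d→6
  6='ed' goto e→7
  7='ede' goto ·  ←P1
  8='ac' goto e→9
  9='ace' goto c→10
  10='acec' goto ·  ←P2
  11='c' goto c→12 e→13
  12='cc' goto ·  ←P3
  13='ce' goto c→14
  14='cec' goto ·  ←P5

BFS fail/out derivation:
  n1('a'): parent n0 fail=0; on 'a' 0 → fail=0;  out {4}∪∅={4}
  n5('e'): parent n0 fail=0; on 'e' 0 → fail=0;  out ∅∪∅=∅
  n11('c'): parent n0 fail=0; on 'c' 0 → fail=0;  out ∅∪∅=∅
  n2('aa'): parent n1 fail=0; on 'a' 0 → fail=1;  out ∅∪{4}={4}
  n6('ed'): parent n5 fail=0; on 'd' 0 → fail=0;  out ∅∪∅=∅
  n8('ac'): parent n1 fail=0; on 'c' 0 → fail=11;  out ∅∪∅=∅
  n12('cc'): parent n11 fail=0; on 'c' 0 → fail=11;  out {3}∪∅={3}
  n13('ce'): parent n11 fail=0; on 'e' 0 → fail=5;  out ∅∪∅=∅
  n3('aac'): parent n2 fail=1; on 'c' 1 → fail=8;  out ∅∪∅=∅
  n7('ede'): parent n6 fail=0; on 'e' 0 → fail=5;  out {1}∪∅={1}
  n9('ace'): parent n8 fail=11; on 'e' 11 → fail=13;  out ∅∪∅=∅
  n14('cec'): parent n13 fail=5; on 'c' 5→0 → fail=11;  out {5}∪∅={5}
  n4('aaca'): parent n3 fail=8; on 'a' 8→11→0 → fail=1;  out {0}∪{4}={0,4}
  n10('acec'): parent n9 fail=13; on 'c' 13 → fail=14;  out {2}∪{5}={2,5}

Run:
pos 0 'b': at 0
pos 1 'c': at 11
pos 2 'e': at 13
pos 3 'c': at 14  ** P5@[1:3]
pos 4 'c': at 12 (via fail)  ** P3@[3:4]
pos 5 'c': at 12 (via fail)  ** P3@[4:5]
pos 6 'd': at 0 (via fail)
pos 7 'e': at 5
pos 8 'd': at 6
pos 9 'e': at 7  ** P1@[7:9]
pos 10 'd': at 6 (via fail)
pos 11 'a': at 1 (via fail)  ** P4@[11:11]
pos 12 'c': at 8
pos 13 'c': at 12 (via fail)  ** P3@[12:13]
pos 14 'e': at 13 (via fail)
pos 15 'd': at 6 (via fail)
pos 16 'e': at 7  ** P1@[14:16]
pos 17 'd': at 6 (via fail)
pos 18 'e': at 7  ** P1@[16:18]
pos 19 'e': at 5 (via fail)
pos 20 'd': at 6
pos 21 'e': at 7  ** P1@[19:21]
pos 22 'e': at 5 (via fail)
pos 23 'a': at 1 (via fail)  ** P4@[23:23]
pos 24 'c': at 8
pos 25 'e': at 9
pos 26 'c': at 10  ** P2@[23:26],P5@[24:26]
pos 27 'c': at 12 (via fail)  ** P3@[26:27]
pos 28 'c': at 12 (via fail)  ** P3@[27:28]
pos 29 'd': at 0 (via fail)
pos 30 'c': at 11
pos 31 'e': at 13
pos 32 'c': at 14  ** P5@[30:32]
pos 33 'a': at 1 (via fail)  ** P4@[33:33]
pos 34 'e': at 5 (via fail)
pos 35 'a': at 1 (via fail)  ** P4@[35:35]
pos 36 'a': at 2  ** P4@[36:36]
pos 37 'a': at 2 (via fail)  ** P4@[37:37]
pos 38 'c': at 3

Matches: [[3,5],[4,3],[5,3],[9,1],[11,4],[13,3],[16,1],[18,1],[21,1],[23,4],[26,2],[26,5],[27,3],[28,3],[32,5],[33,4],[35,4],[36,4],[37,4]]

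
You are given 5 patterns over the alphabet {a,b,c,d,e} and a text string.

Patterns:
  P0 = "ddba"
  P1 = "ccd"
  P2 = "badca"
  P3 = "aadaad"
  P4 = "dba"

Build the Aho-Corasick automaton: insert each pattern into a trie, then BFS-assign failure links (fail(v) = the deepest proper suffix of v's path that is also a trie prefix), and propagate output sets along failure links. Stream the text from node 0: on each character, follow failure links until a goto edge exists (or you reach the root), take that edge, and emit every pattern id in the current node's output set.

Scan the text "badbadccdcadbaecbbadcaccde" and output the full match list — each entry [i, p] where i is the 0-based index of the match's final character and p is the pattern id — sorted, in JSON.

Build automaton:
Trie nodes:
  n0 'ε': a→13 b→8 c→5 d→1
  n1 'd': b→19 d→2
  n2 'dd': b→3
  n3 'ddb': a→4
  n4 'ddba': ·  [P0 ends]
  n5 'c': c→6
  n6 'cc': d→7
  n7 'ccd': ·  [P1 ends]
  n8 'b': a→9
  n9 'ba': d→10
  n10 'bad': c→11
  n11 'badc': a→12
  n12 'badca': ·  [P2 ends]
  n13 'a': a→14
  n14 'aa': d→15
  n15 'aad': a→16
  n16 'aada': a→17
  n17 'aadaa': d→18
  n18 'aadaad': ·  [P3 ends]
  n19 'db': a→20
  n20 'dba': ·  [P4 ends]

BFS fail/out derivation:
  n1('d'): parent n0 fail=0; on 'd' 0 → fail=0;  out ∅∪∅=∅
  n5('c'): parent n0 fail=0; on 'c' 0 → fail=0;  out ∅∪∅=∅
  n8('b'): parent n0 fail=0; on 'b' 0 → fail=0;  out ∅∪∅=∅
  n13('a'): parent n0 fail=0; on 'a' 0 → fail=0;  out ∅∪∅=∅
  n2('dd'): parent n1 fail=0; on 'd' 0 → fail=1;  out ∅∪∅=∅
  n6('cc'): parent n5 fail=0; on 'c' 0 → fail=5;  out ∅∪∅=∅
  n9('ba'): parent n8 fail=0; on 'a' 0 → fail=13;  out ∅∪∅=∅
  n14('aa'): parent n13 fail=0; on 'a' 0 → fail=13;  out ∅∪∅=∅
  n19('db'): parent n1 fail=0; on 'b' 0 → fail=8;  out ∅∪∅=∅
  n3('ddb'): parent n2 fail=1; on 'b' 1 → fail=19;  out ∅∪∅=∅
  n7('ccd'): parent n6 fail=5; on 'd' 5→0 → fail=1;  out {1}∪∅={1}
  n10('bad'): parent n9 fail=13; on 'd' 13→0 → fail=1;  out ∅∪∅=∅
  n15('aad'): parent n14 fail=13; on 'd' 13→0 → fail=1;  out ∅∪∅=∅
  n20('dba'): parent n19 fail=8; on 'a' 8 → fail=9;  out {4}∪∅={4}
  n4('ddba'): parent n3 fail=19; on 'a' 19 → fail=20;  out {0}∪{4}={0,4}
  n11('badc'): parent n10 fail=1; on 'c' 1→0 → fail=5;  out ∅∪∅=∅
  n16('aada'): parent n15 fail=1; on 'a' 1→0 → fail=13;  out ∅∪∅=∅
  n12('badca'): parent n11 fail=5; on 'a' 5→0 → fail=13;  out {2}∪∅={2}
  n17('aadaa'): parent n16 fail=13; on 'a' 13 → fail=14;  out ∅∪∅=∅
  n18('aadaad'): parent n17 fail=14; on 'd' 14 → fail=15;  out {3}∪∅={3}

Text stream:
[0] read 'b'  n0⇒n8
[1] read 'a'  n8⇒n9
[2] read 'd'  n9⇒n10
[3] read 'b'  n10⇒n19 (via fail)
[4] read 'a'  n19⇒n20  → match P4@[2:4]
[5] read 'd'  n20⇒n10 (via fail)
[6] read 'c'  n10⇒n11
[7] read 'c'  n11⇒n6 (via fail)
[8] read 'd'  n6⇒n7  → match P1@[6:8]
[9] read 'c'  n7⇒n5 (via fail)
[10] read 'a'  n5⇒n13 (via fail)
[11] read 'd'  n13⇒n1 (via fail)
[12] read 'b'  n1⇒n19
[13] read 'a'  n19⇒n20  → match P4@[11:13]
[14] read 'e'  n20⇒n0 (via fail)
[15] read 'c'  n0⇒n5
[16] read 'b'  n5⇒n8 (via fail)
[17] read 'b'  n8⇒n8 (via fail)
[18] read 'a'  n8⇒n9
[19] read 'd'  n9⇒n10
[20] read 'c'  n10⇒n11
[21] read 'a'  n11⇒n12  → match P2@[17:21]
[22] read 'c'  n12⇒n5 (via fail)
[23] read 'c'  n5⇒n6
[24] read 'd'  n6⇒n7  → match P1@[22:24]
[25] read 'e'  n7⇒n0 (via fail)

All matches (sorted): [[4,4],[8,1],[13,4],[21,2],[24,1]]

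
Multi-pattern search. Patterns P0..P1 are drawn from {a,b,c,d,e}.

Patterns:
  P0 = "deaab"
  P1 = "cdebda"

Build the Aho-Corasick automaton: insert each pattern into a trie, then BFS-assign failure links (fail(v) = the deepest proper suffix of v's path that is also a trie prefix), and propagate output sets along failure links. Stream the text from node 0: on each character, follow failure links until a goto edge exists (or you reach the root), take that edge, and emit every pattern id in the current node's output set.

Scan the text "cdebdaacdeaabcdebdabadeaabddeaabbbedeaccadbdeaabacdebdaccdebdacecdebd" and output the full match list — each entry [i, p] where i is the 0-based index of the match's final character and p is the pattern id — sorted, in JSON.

Build:
Trie nodes:
  n0 'ε': c→6 d→1
  n1 'd': e→2
  n2 'de': a→3
  n3 'dea': a→4
  n4 'deaa': b→5
  n5 'deaab': ·  [P0 ends]
  n6 'c': d→7
  n7 'cd': e→8
  n8 'cde': b→9
  n9 'cdeb': d→10
  n10 'cdebd': a→11
  n11 'cdebda': ·  [P1 ends]

BFS fail/out derivation:
  fail(1) 'd': from fail(0)=0 chase 'd': 0 ⇒ 0;  out=∅∪out(0)=∅
  fail(6) 'c': from fail(0)=0 chase 'c': 0 ⇒ 0;  out=∅∪out(0)=∅
  fail(2) 'de': from fail(1)=0 chase 'e': 0 ⇒ 0;  out=∅∪out(0)=∅
  fail(7) 'cd': from fail(6)=0 chase 'd': 0 ⇒ 1;  out=∅∪out(1)=∅
  fail(3) 'dea': from fail(2)=0 chase 'a': 0 ⇒ 0;  out=∅∪out(0)=∅
  fail(8) 'cde': from fail(7)=1 chase 'e': 1 ⇒ 2;  out=∅∪out(2)=∅
  fail(4) 'deaa': from fail(3)=0 chase 'a': 0 ⇒ 0;  out=∅∪out(0)=∅
  fail(9) 'cdeb': from fail(8)=2 chase 'b': 2→0 ⇒ 0;  out=∅∪out(0)=∅
  fail(5) 'deaab': from fail(4)=0 chase 'b': 0 ⇒ 0;  out={0}∪out(0)={0}
  fail(10) 'cdebd': from fail(9)=0 chase 'd': 0 ⇒ 1;  out=∅∪out(1)=∅
  fail(11) 'cdebda': from fail(10)=1 chase 'a': 1→0 ⇒ 0;  out={1}∪out(0)={1}

Run:
i=0 'c': node 0→6
i=1 'd': node 6→7
i=2 'e': node 7→8
i=3 'b': node 8→9
i=4 'd': node 9→10
i=5 'a': node 10→11  ** P1@[0:5]
i=6 'a': node 11→0 (fail-walked)
i=7 'c': node 0→6
i=8 'd': node 6→7
i=9 'e': node 7→8
i=10 'a': node 8→3 (fail-walked)
i=11 'a': node 3→4
i=12 'b': node 4→5  ** P0@[8:12]
i=13 'c': node 5→6 (fail-walked)
i=14 'd': node 6→7
i=15 'e': node 7→8
i=16 'b': node 8→9
i=17 'd': node 9→10
i=18 'a': node 10→11  ** P1@[13:18]
i=19 'b': node 11→0 (fail-walked)
i=20 'a': node 0→0
i=21 'd': node 0→1
i=22 'e': node 1→2
i=23 'a': node 2→3
i=24 'a': node 3→4
i=25 'b': node 4→5  ** P0@[21:25]
i=26 'd': node 5→1 (fail-walked)
i=27 'd': node 1→1 (fail-walked)
i=28 'e': node 1→2
i=29 'a': node 2→3
i=30 'a': node 3→4
i=31 'b': node 4→5  ** P0@[27:31]
i=32 'b': node 5→0 (fail-walked)
i=33 'b': node 0→0
i=34 'e': node 0→0
i=35 'd': node 0→1
i=36 'e': node 1→2
i=37 'a': node 2→3
i=38 'c': node 3→6 (fail-walked)
i=39 'c': node 6→6 (fail-walked)
i=40 'a': node 6→0 (fail-walked)
i=41 'd': node 0→1
i=42 'b': node 1→0 (fail-walked)
i=43 'd': node 0→1
i=44 'e': node 1→2
i=45 'a': node 2→3
i=46 'a': node 3→4
i=47 'b': node 4→5  ** P0@[43:47]
i=48 'a': node 5→0 (fail-walked)
i=49 'c': node 0→6
i=50 'd': node 6→7
i=51 'e': node 7→8
i=52 'b': node 8→9
i=53 'd': node 9→10
i=54 'a': node 10→11  ** P1@[49:54]
i=55 'c': node 11→6 (fail-walked)
i=56 'c': node 6→6 (fail-walked)
i=57 'd': node 6→7
i=58 'e': node 7→8
i=59 'b': node 8→9
i=60 'd': node 9→10
i=61 'a': node 10→11  ** P1@[56:61]
i=62 'c': node 11→6 (fail-walked)
i=63 'e': node 6→0 (fail-walked)
i=64 'c': node 0→6
i=65 'd': node 6→7
i=66 'e': node 7→8
i=67 'b': node 8→9
i=68 'd': node 9→10

All matches (sorted): [[5,1],[12,0],[18,1],[25,0],[31,0],[47,0],[54,1],[61,1]]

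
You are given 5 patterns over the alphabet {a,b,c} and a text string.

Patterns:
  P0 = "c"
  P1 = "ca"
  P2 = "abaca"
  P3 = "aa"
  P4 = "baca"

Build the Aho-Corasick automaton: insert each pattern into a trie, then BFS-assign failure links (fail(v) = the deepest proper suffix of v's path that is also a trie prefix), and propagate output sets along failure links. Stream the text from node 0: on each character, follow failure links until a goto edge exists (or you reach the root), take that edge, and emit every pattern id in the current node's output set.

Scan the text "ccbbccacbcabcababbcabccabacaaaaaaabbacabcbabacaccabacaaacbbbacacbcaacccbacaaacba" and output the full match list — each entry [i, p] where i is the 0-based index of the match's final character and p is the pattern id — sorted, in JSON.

Build:
Trie (insert patterns):
  0='ε' goto a→3 b→9 c→1
  1='c' goto a→2  ←P0
  2='ca' goto ·  ←P1
  3='a' goto a→8 b→4
  4='ab' goto a→5
  5='aba' goto c→6
  6='abac' goto a→7
  7='abaca' goto ·  ←P2
  8='aa' goto ·  ←P3
  9='b' goto a→10
  10='ba' goto c→11
  11='bac' goto a→12
  12='baca' goto ·  ←P4

BFS fail/out derivation:
  n1('c'): parent n0 fail=0; on 'c' 0 → fail=0;  out {0}∪∅={0}
  n3('a'): parent n0 fail=0; on 'a' 0 → fail=0;  out ∅∪∅=∅
  n9('b'): parent n0 fail=0; on 'b' 0 → fail=0;  out ∅∪∅=∅
  n2('ca'): parent n1 fail=0; on 'a' 0 → fail=3;  out {1}∪∅={1}
  n4('ab'): parent n3 fail=0; on 'b' 0 → fail=9;  out ∅∪∅=∅
  n8('aa'): parent n3 fail=0; on 'a' 0 → fail=3;  out {3}∪∅={3}
  n10('ba'): parent n9 fail=0; on 'a' 0 → fail=3;  out ∅∪∅=∅
  n5('aba'): parent n4 fail=9; on 'a' 9 → fail=10;  out ∅∪∅=∅
  n11('bac'): parent n10 fail=3; on 'c' 3→0 → fail=1;  out ∅∪{0}={0}
  n6('abac'): parent n5 fail=10; on 'c' 10 → fail=11;  out ∅∪{0}={0}
  n12('baca'): parent n11 fail=1; on 'a' 1 → fail=2;  out {4}∪{1}={1,4}
  n7('abaca'): parent n6 fail=11; on 'a' 11 → fail=12;  out {2}∪{1,4}={1,2,4}

Scan:
i=0 'c': node 0→1  emit P0@[0:0]
i=1 'c': node 1→1 (via fail)  emit P0@[1:1]
i=2 'b': node 1→9 (via fail)
i=3 'b': node 9→9 (via fail)
i=4 'c': node 9→1 (via fail)  emit P0@[4:4]
i=5 'c': node 1→1 (via fail)  emit P0@[5:5]
i=6 'a': node 1→2  emit P1@[5:6]
i=7 'c': node 2→1 (via fail)  emit P0@[7:7]
i=8 'b': node 1→9 (via fail)
i=9 'c': node 9→1 (via fail)  emit P0@[9:9]
i=10 'a': node 1→2  emit P1@[9:10]
i=11 'b': node 2→4 (via fail)
i=12 'c': node 4→1 (via fail)  emit P0@[12:12]
i=13 'a': node 1→2  emit P1@[12:13]
i=14 'b': node 2→4 (via fail)
i=15 'a': node 4→5
i=16 'b': node 5→4 (via fail)
i=17 'b': node 4→9 (via fail)
i=18 'c': node 9→1 (via fail)  emit P0@[18:18]
i=19 'a': node 1→2  emit P1@[18:19]
i=20 'b': node 2→4 (via fail)
i=21 'c': node 4→1 (via fail)  emit P0@[21:21]
i=22 'c': node 1→1 (via fail)  emit P0@[22:22]
i=23 'a': node 1→2  emit P1@[22:23]
i=24 'b': node 2→4 (via fail)
i=25 'a': node 4→5
i=26 'c': node 5→6  emit P0@[26:26]
i=27 'a': node 6→7  emit P1@[26:27],P2@[23:27],P4@[24:27]
i=28 'a': node 7→8 (via fail)  emit P3@[27:28]
i=29 'a': node 8→8 (via fail)  emit P3@[28:29]
i=30 'a': node 8→8 (via fail)  emit P3@[29:30]
i=31 'a': node 8→8 (via fail)  emit P3@[30:31]
i=32 'a': node 8→8 (via fail)  emit P3@[31:32]
i=33 'a': node 8→8 (via fail)  emit P3@[32:33]
i=34 'b': node 8→4 (via fail)
i=35 'b': node 4→9 (via fail)
i=36 'a': node 9→10
i=37 'c': node 10→11  emit P0@[37:37]
i=38 'a': node 11→12  emit P1@[37:38],P4@[35:38]
i=39 'b': node 12→4 (via fail)
i=40 'c': node 4→1 (via fail)  emit P0@[40:40]
i=41 'b': node 1→9 (via fail)
i=42 'a': node 9→10
i=43 'b': node 10→4 (via fail)
i=44 'a': node 4→5
i=45 'c': node 5→6  emit P0@[45:45]
i=46 'a': node 6→7  emit P1@[45:46],P2@[42:46],P4@[43:46]
i=47 'c': node 7→1 (via fail)  emit P0@[47:47]
i=48 'c': node 1→1 (via fail)  emit P0@[48:48]
i=49 'a': node 1→2  emit P1@[48:49]
i=50 'b': node 2→4 (via fail)
i=51 'a': node 4→5
i=52 'c': node 5→6  emit P0@[52:52]
i=53 'a': node 6→7  emit P1@[52:53],P2@[49:53],P4@[50:53]
i=54 'a': node 7→8 (via fail)  emit P3@[53:54]
i=55 'a': node 8→8 (via fail)  emit P3@[54:55]
i=56 'c': node 8→1 (via fail)  emit P0@[56:56]
i=57 'b': node 1→9 (via fail)
i=58 'b': node 9→9 (via fail)
i=59 'b': node 9→9 (via fail)
i=60 'a': node 9→10
i=61 'c': node 10→11  emit P0@[61:61]
i=62 'a': node 11→12  emit P1@[61:62],P4@[59:62]
i=63 'c': node 12→1 (via fail)  emit P0@[63:63]
i=64 'b': node 1→9 (via fail)
i=65 'c': node 9→1 (via fail)  emit P0@[65:65]
i=66 'a': node 1→2  emit P1@[65:66]
i=67 'a': node 2→8 (via fail)  emit P3@[66:67]
i=68 'c': node 8→1 (via fail)  emit P0@[68:68]
i=69 'c': node 1→1 (via fail)  emit P0@[69:69]
i=70 'c': node 1→1 (via fail)  emit P0@[70:70]
i=71 'b': node 1→9 (via fail)
i=72 'a': node 9→10
i=73 'c': node 10→11  emit P0@[73:73]
i=74 'a': node 11→12  emit P1@[73:74],P4@[71:74]
i=75 'a': node 12→8 (via fail)  emit P3@[74:75]
i=76 'a': node 8→8 (via fail)  emit P3@[75:76]
i=77 'c': node 8→1 (via fail)  emit P0@[77:77]
i=78 'b': node 1→9 (via fail)
i=79 'a': node 9→10

Result: [[0,0],[1,0],[4,0],[5,0],[6,1],[7,0],[9,0],[10,1],[12,0],[13,1],[18,0],[19,1],[21,0],[22,0],[23,1],[26,0],[27,1],[27,2],[27,4],[28,3],[29,3],[30,3],[31,3],[32,3],[33,3],[37,0],[38,1],[38,4],[40,0],[45,0],[46,1],[46,2],[46,4],[47,0],[48,0],[49,1],[52,0],[53,1],[53,2],[53,4],[54,3],[55,3],[56,0],[61,0],[62,1],[62,4],[63,0],[65,0],[66,1],[67,3],[68,0],[69,0],[70,0],[73,0],[74,1],[74,4],[75,3],[76,3],[77,0]]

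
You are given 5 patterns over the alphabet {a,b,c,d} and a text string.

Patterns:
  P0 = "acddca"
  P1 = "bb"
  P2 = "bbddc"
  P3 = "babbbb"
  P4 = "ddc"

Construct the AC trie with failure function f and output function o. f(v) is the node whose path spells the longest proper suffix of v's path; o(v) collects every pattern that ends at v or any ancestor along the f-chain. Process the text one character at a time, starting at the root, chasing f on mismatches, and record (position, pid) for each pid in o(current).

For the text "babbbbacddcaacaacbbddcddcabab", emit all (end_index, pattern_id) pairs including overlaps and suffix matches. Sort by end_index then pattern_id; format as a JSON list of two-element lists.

Build automaton:
Trie nodes:
  0='ε' goto a→1 b→7 d→17
  1='a' goto c→2
  2='ac' goto d→3
  3='acd' goto d→4
  4='acdd' goto c→5
  5='acddc' goto a→6
  6='acddca' goto ·  ←P0
  7='b' goto a→12 b→8
  8='bb' goto d→9  ←P1
  9='bbd' goto d→10
  10='bbdd' goto c→11
  11='bbddc' goto ·  ←P2
  12='ba' goto b→13
  13='bab' goto b→14
  14='babb' goto b→15
  15='babbb' goto b→16
  16='babbbb' goto ·  ←P3
  17='d' goto d→18
  18='dd' goto c→19
  19='ddc' goto ·  ←P4

BFS fail/out derivation:
  fail(1) 'a': from fail(0)=0 chase 'a': 0 ⇒ 0;  out=∅∪out(0)=∅
  fail(7) 'b': from fail(0)=0 chase 'b': 0 ⇒ 0;  out=∅∪out(0)=∅
  fail(17) 'd': from fail(0)=0 chase 'd': 0 ⇒ 0;  out=∅∪out(0)=∅
  fail(2) 'ac': from fail(1)=0 chase 'c': 0 ⇒ 0;  out=∅∪out(0)=∅
  fail(8) 'bb': from fail(7)=0 chase 'b': 0 ⇒ 7;  out={1}∪out(7)={1}
  fail(12) 'ba': from fail(7)=0 chase 'a': 0 ⇒ 1;  out=∅∪out(1)=∅
  fail(18) 'dd': from fail(17)=0 chase 'd': 0 ⇒ 17;  out=∅∪out(17)=∅
  fail(3) 'acd': from fail(2)=0 chase 'd': 0 ⇒ 17;  out=∅∪out(17)=∅
  fail(9) 'bbd': from fail(8)=7 chase 'd': 7→0 ⇒ 17;  out=∅∪out(17)=∅
  fail(13) 'bab': from fail(12)=1 chase 'b': 1→0 ⇒ 7;  out=∅∪out(7)=∅
  fail(19) 'ddc': from fail(18)=17 chase 'c': 17→0 ⇒ 0;  out={4}∪out(0)={4}
  fail(4) 'acdd': from fail(3)=17 chase 'd': 17 ⇒ 18;  out=∅∪out(18)=∅
  fail(10) 'bbdd': from fail(9)=17 chase 'd': 17 ⇒ 18;  out=∅∪out(18)=∅
  fail(14) 'babb': from fail(13)=7 chase 'b': 7 ⇒ 8;  out=∅∪out(8)={1}
  fail(5) 'acddc': from fail(4)=18 chase 'c': 18 ⇒ 19;  out=∅∪out(19)={4}
  fail(11) 'bbddc': from fail(10)=18 chase 'c': 18 ⇒ 19;  out={2}∪out(19)={2,4}
  fail(15) 'babbb': from fail(14)=8 chase 'b': 8→7 ⇒ 8;  out=∅∪out(8)={1}
  fail(6) 'acddca': from fail(5)=19 chase 'a': 19→0 ⇒ 1;  out={0}∪out(1)={0}
  fail(16) 'babbbb': from fail(15)=8 chase 'b': 8→7 ⇒ 8;  out={3}∪out(8)={1,3}

Text stream:
i=0 'b': node 0→7
i=1 'a': node 7→12
i=2 'b': node 12→13
i=3 'b': node 13→14  ** P1@[2:3]
i=4 'b': node 14→15  ** P1@[3:4]
i=5 'b': node 15→16  ** P1@[4:5],P3@[0:5]
i=6 'a': node 16→12 (fail-walked)
i=7 'c': node 12→2 (fail-walked)
i=8 'd': node 2→3
i=9 'd': node 3→4
i=10 'c': node 4→5  ** P4@[8:10]
i=11 'a': node 5→6  ** P0@[6:11]
i=12 'a': node 6→1 (fail-walked)
i=13 'c': node 1→2
i=14 'a': node 2→1 (fail-walked)
i=15 'a': node 1→1 (fail-walked)
i=16 'c': node 1→2
i=17 'b': node 2→7 (fail-walked)
i=18 'b': node 7→8  ** P1@[17:18]
i=19 'd': node 8→9
i=20 'd': node 9→10
i=21 'c': node 10→11  ** P2@[17:21],P4@[19:21]
i=22 'd': node 11→17 (fail-walked)
i=23 'd': node 17→18
i=24 'c': node 18→19  ** P4@[22:24]
i=25 'a': node 19→1 (fail-walked)
i=26 'b': node 1→7 (fail-walked)
i=27 'a': node 7→12
i=28 'b': node 12→13

Matches: [[3,1],[4,1],[5,1],[5,3],[10,4],[11,0],[18,1],[21,2],[21,4],[24,4]]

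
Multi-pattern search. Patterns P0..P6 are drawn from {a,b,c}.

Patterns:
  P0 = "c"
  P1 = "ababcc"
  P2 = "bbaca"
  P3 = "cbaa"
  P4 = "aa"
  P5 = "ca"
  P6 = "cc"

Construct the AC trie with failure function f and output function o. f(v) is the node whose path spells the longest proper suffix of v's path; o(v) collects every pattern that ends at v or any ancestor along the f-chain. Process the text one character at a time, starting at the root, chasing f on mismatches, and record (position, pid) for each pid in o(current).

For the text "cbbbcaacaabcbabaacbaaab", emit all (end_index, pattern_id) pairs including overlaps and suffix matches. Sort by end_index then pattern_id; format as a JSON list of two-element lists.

Construct AC machine:
Trie (insert patterns):
  0='ε' goto a→2 b→8 c→1
  1='c' goto a→17 b→13 c→18  [P0 ends]
  2='a' goto a→16 b→3
  3='ab' goto a→4
  4='aba' goto b→5
  5='abab' goto c→6
  6='ababc' goto c→7
  7='ababcc' goto ·  [P1 ends]
  8='b' goto b→9
  9='bb' goto a→10
  10='bba' goto c→11
  11='bbac' goto a→12
  12='bbaca' goto ·  [P2 ends]
  13='cb' goto a→14
  14='cba' goto a→15
  15='cbaa' goto ·  [P3 ends]
  16='aa' goto ·  [P4 ends]
  17='ca' goto ·  [P5 ends]
  18='cc' goto ·  [P6 ends]

Failure links (BFS by depth):
  fail(1) 'c': from fail(0)=0 chase 'c': 0 ⇒ 0;  out={0}∪out(0)={0}
  fail(2) 'a': from fail(0)=0 chase 'a': 0 ⇒ 0;  out=∅∪out(0)=∅
  fail(8) 'b': from fail(0)=0 chase 'b': 0 ⇒ 0;  out=∅∪out(0)=∅
  fail(3) 'ab': from fail(2)=0 chase 'b': 0 ⇒ 8;  out=∅∪out(8)=∅
  fail(9) 'bb': from fail(8)=0 chase 'b': 0 ⇒ 8;  out=∅∪out(8)=∅
  fail(13) 'cb': from fail(1)=0 chase 'b': 0 ⇒ 8;  out=∅∪out(8)=∅
  fail(16) 'aa': from fail(2)=0 chase 'a': 0 ⇒ 2;  out={4}∪out(2)={4}
  fail(17) 'ca': from fail(1)=0 chase 'a': 0 ⇒ 2;  out={5}∪out(2)={5}
  fail(18) 'cc': from fail(1)=0 chase 'c': 0 ⇒ 1;  out={6}∪out(1)={0,6}
  fail(4) 'aba': from fail(3)=8 chase 'a': 8→0 ⇒ 2;  out=∅∪out(2)=∅
  fail(10) 'bba': from fail(9)=8 chase 'a': 8→0 ⇒ 2;  out=∅∪out(2)=∅
  fail(14) 'cba': from fail(13)=8 chase 'a': 8→0 ⇒ 2;  out=∅∪out(2)=∅
  fail(5) 'abab': from fail(4)=2 chase 'b': 2 ⇒ 3;  out=∅∪out(3)=∅
  fail(11) 'bbac': from fail(10)=2 chase 'c': 2→0 ⇒ 1;  out=∅∪out(1)={0}
  fail(15) 'cbaa': from fail(14)=2 chase 'a': 2 ⇒ 16;  out={3}∪out(16)={3,4}
  fail(6) 'ababc': from fail(5)=3 chase 'c': 3→8→0 ⇒ 1;  out=∅∪out(1)={0}
  fail(12) 'bbaca': from fail(11)=1 chase 'a': 1 ⇒ 17;  out={2}∪out(17)={2,5}
  fail(7) 'ababcc': from fail(6)=1 chase 'c': 1 ⇒ 18;  out={1}∪out(18)={0,1,6}

Scan:
pos 0 'c': at 1  → match P0@[0:0]
pos 1 'b': at 13
pos 2 'b': at 9 ·f
pos 3 'b': at 9 ·f
pos 4 'c': at 1 ·f  → match P0@[4:4]
pos 5 'a': at 17  → match P5@[4:5]
pos 6 'a': at 16 ·f  → match P4@[5:6]
pos 7 'c': at 1 ·f  → match P0@[7:7]
pos 8 'a': at 17  → match P5@[7:8]
pos 9 'a': at 16 ·f  → match P4@[8:9]
pos 10 'b': at 3 ·f
pos 11 'c': at 1 ·f  → match P0@[11:11]
pos 12 'b': at 13
pos 13 'a': at 14
pos 14 'b': at 3 ·f
pos 15 'a': at 4
pos 16 'a': at 16 ·f  → match P4@[15:16]
pos 17 'c': at 1 ·f  → match P0@[17:17]
pos 18 'b': at 13
pos 19 'a': at 14
pos 20 'a': at 15  → match P3@[17:20],P4@[19:20]
pos 21 'a': at 16 ·f  → match P4@[20:21]
pos 22 'b': at 3 ·f

Matches: [[0,0],[4,0],[5,5],[6,4],[7,0],[8,5],[9,4],[11,0],[16,4],[17,0],[20,3],[20,4],[21,4]]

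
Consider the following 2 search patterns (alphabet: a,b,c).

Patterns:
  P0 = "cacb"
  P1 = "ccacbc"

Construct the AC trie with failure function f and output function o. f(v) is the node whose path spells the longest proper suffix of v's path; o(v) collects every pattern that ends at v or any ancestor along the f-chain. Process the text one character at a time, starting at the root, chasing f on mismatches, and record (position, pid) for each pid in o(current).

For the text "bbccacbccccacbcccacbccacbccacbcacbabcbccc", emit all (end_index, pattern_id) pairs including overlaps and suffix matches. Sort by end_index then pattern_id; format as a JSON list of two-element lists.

Construct AC machine:
Trie (insert patterns):
  0='ε' goto c→1
  1='c' goto a→2 c→5
  2='ca' goto c→3
  3='cac' goto b→4
  4='cacb' goto ·  [P0 ends]
  5='cc' goto a→6
  6='cca' goto c→7
  7='ccac' goto b→8
  8='ccacb' goto c→9
  9='ccacbc' goto ·  [P1 ends]

BFS fail/out derivation:
  n1('c'): parent n0 fail=0; on 'c' 0 → fail=0;  out ∅∪∅=∅
  n2('ca'): parent n1 fail=0; on 'a' 0 → fail=0;  out ∅∪∅=∅
  n5('cc'): parent n1 fail=0; on 'c' 0 → fail=1;  out ∅∪∅=∅
  n3('cac'): parent n2 fail=0; on 'c' 0 → fail=1;  out ∅∪∅=∅
  n6('cca'): parent n5 fail=1; on 'a' 1 → fail=2;  out ∅∪∅=∅
  n4('cacb'): parent n3 fail=1; on 'b' 1→0 → fail=0;  out {0}∪∅={0}
  n7('ccac'): parent n6 fail=2; on 'c' 2 → fail=3;  out ∅∪∅=∅
  n8('ccacb'): parent n7 fail=3; on 'b' 3 → fail=4;  out ∅∪{0}={0}
  n9('ccacbc'): parent n8 fail=4; on 'c' 4→0 → fail=1;  out {1}∪∅={1}

Text stream:
i=0 'b': node 0→0
i=1 'b': node 0→0
i=2 'c': node 0→1
i=3 'c': node 1→5
i=4 'a': node 5→6
i=5 'c': node 6→7
i=6 'b': node 7→8  ** P0@[3:6]
i=7 'c': node 8→9  ** P1@[2:7]
i=8 'c': node 9→5 ·f
i=9 'c': node 5→5 ·f
i=10 'c': node 5→5 ·f
i=11 'a': node 5→6
i=12 'c': node 6→7
i=13 'b': node 7→8  ** P0@[10:13]
i=14 'c': node 8→9  ** P1@[9:14]
i=15 'c': node 9→5 ·f
i=16 'c': node 5→5 ·f
i=17 'a': node 5→6
i=18 'c': node 6→7
i=19 'b': node 7→8  ** P0@[16:19]
i=20 'c': node 8→9  ** P1@[15:20]
i=21 'c': node 9→5 ·f
i=22 'a': node 5→6
i=23 'c': node 6→7
i=24 'b': node 7→8  ** P0@[21:24]
i=25 'c': node 8→9  ** P1@[20:25]
i=26 'c': node 9→5 ·f
i=27 'a': node 5→6
i=28 'c': node 6→7
i=29 'b': node 7→8  ** P0@[26:29]
i=30 'c': node 8→9  ** P1@[25:30]
i=31 'a': node 9→2 ·f
i=32 'c': node 2→3
i=33 'b': node 3→4  ** P0@[30:33]
i=34 'a': node 4→0 ·f
i=35 'b': node 0→0
i=36 'c': node 0→1
i=37 'b': node 1→0 ·f
i=38 'c': node 0→1
i=39 'c': node 1→5
i=40 'c': node 5→5 ·f

Matches: [[6,0],[7,1],[13,0],[14,1],[19,0],[20,1],[24,0],[25,1],[29,0],[30,1],[33,0]]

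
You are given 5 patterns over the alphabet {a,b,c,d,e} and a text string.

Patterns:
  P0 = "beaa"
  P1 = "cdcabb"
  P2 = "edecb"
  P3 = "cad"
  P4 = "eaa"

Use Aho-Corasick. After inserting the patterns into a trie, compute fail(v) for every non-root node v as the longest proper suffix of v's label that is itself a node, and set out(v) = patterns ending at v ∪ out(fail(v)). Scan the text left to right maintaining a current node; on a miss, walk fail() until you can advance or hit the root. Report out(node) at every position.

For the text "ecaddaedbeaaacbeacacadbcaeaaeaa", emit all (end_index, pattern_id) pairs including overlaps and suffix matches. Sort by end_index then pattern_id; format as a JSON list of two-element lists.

Build automaton:
Trie nodes:
  n0 'ε': b→1 c→5 e→11
  n1 'b': e→2
  n2 'be': a→3
  n3 'bea': a→4
  n4 'beaa': ·  [P0 ends]
  n5 'c': a→16 d→6
  n6 'cd': c→7
  n7 'cdc': a→8
  n8 'cdca': b→9
  n9 'cdcab': b→10
  n10 'cdcabb': ·  [P1 ends]
  n11 'e': a→18 d→12
  n12 'ed': e→13
  n13 'ede': c→14
  n14 'edec': b→15
  n15 'edecb': ·  [P2 ends]
  n16 'ca': d→17
  n17 'cad': ·  [P3 ends]
  n18 'ea': a→19
  n19 'eaa': ·  [P4 ends]

Failure links (BFS by depth):
  fail(1) 'b': from fail(0)=0 chase 'b': 0 ⇒ 0;  out=∅∪out(0)=∅
  fail(5) 'c': from fail(0)=0 chase 'c': 0 ⇒ 0;  out=∅∪out(0)=∅
  fail(11) 'e': from fail(0)=0 chase 'e': 0 ⇒ 0;  out=∅∪out(0)=∅
  fail(2) 'be': from fail(1)=0 chase 'e': 0 ⇒ 11;  out=∅∪out(11)=∅
  fail(6) 'cd': from fail(5)=0 chase 'd': 0 ⇒ 0;  out=∅∪out(0)=∅
  fail(12) 'ed': from fail(11)=0 chase 'd': 0 ⇒ 0;  out=∅∪out(0)=∅
  fail(16) 'ca': from fail(5)=0 chase 'a': 0 ⇒ 0;  out=∅∪out(0)=∅
  fail(18) 'ea': from fail(11)=0 chase 'a': 0 ⇒ 0;  out=∅∪out(0)=∅
  fail(3) 'bea': from fail(2)=11 chase 'a': 11 ⇒ 18;  out=∅∪out(18)=∅
  fail(7) 'cdc': from fail(6)=0 chase 'c': 0 ⇒ 5;  out=∅∪out(5)=∅
  fail(13) 'ede': from fail(12)=0 chase 'e': 0 ⇒ 11;  out=∅∪out(11)=∅
  fail(17) 'cad': from fail(16)=0 chase 'd': 0 ⇒ 0;  out={3}∪out(0)={3}
  fail(19) 'eaa': from fail(18)=0 chase 'a': 0 ⇒ 0;  out={4}∪out(0)={4}
  fail(4) 'beaa': from fail(3)=18 chase 'a': 18 ⇒ 19;  out={0}∪out(19)={0,4}
  fail(8) 'cdca': from fail(7)=5 chase 'a': 5 ⇒ 16;  out=∅∪out(16)=∅
  fail(14) 'edec': from fail(13)=11 chase 'c': 11→0 ⇒ 5;  out=∅∪out(5)=∅
  fail(9) 'cdcab': from fail(8)=16 chase 'b': 16→0 ⇒ 1;  out=∅∪out(1)=∅
  fail(15) 'edecb': from fail(14)=5 chase 'b': 5→0 ⇒ 1;  out={2}∪out(1)={2}
  fail(10) 'cdcabb': from fail(9)=1 chase 'b': 1→0 ⇒ 1;  out={1}∪out(1)={1}

Text stream:
pos 0 'e': at 11
pos 1 'c': at 5 ·f
pos 2 'a': at 16
pos 3 'd': at 17  ** P3@[1:3]
pos 4 'd': at 0 ·f
pos 5 'a': at 0
pos 6 'e': at 11
pos 7 'd': at 12
pos 8 'b': at 1 ·f
pos 9 'e': at 2
pos 10 'a': at 3
pos 11 'a': at 4  ** P0@[8:11],P4@[9:11]
pos 12 'a': at 0 ·f
pos 13 'c': at 5
pos 14 'b': at 1 ·f
pos 15 'e': at 2
pos 16 'a': at 3
pos 17 'c': at 5 ·f
pos 18 'a': at 16
pos 19 'c': at 5 ·f
pos 20 'a': at 16
pos 21 'd': at 17  ** P3@[19:21]
pos 22 'b': at 1 ·f
pos 23 'c': at 5 ·f
pos 24 'a': at 16
pos 25 'e': at 11 ·f
pos 26 'a': at 18
pos 27 'a': at 19  ** P4@[25:27]
pos 28 'e': at 11 ·f
pos 29 'a': at 18
pos 30 'a': at 19  ** P4@[28:30]

Matches: [[3,3],[11,0],[11,4],[21,3],[27,4],[30,4]]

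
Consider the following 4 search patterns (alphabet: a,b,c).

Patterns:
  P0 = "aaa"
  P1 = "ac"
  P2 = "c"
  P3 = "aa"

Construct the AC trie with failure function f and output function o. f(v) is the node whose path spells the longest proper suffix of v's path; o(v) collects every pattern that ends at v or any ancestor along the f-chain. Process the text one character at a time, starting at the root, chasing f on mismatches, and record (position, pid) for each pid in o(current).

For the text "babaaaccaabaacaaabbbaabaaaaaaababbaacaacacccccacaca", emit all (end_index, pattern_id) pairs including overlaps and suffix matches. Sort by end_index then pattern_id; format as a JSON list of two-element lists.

Build automaton:
Trie nodes:
  0='ε' goto a→1 c→5
  1='a' goto a→2 c→4
  2='aa' goto a→3  [P3 ends]
  3='aaa' goto ·  [P0 ends]
  4='ac' goto ·  [P1 ends]
  5='c' goto ·  [P2 ends]

Failure links (BFS by depth):
  fail(1) 'a': from fail(0)=0 chase 'a': 0 ⇒ 0;  out=∅∪out(0)=∅
  fail(5) 'c': from fail(0)=0 chase 'c': 0 ⇒ 0;  out={2}∪out(0)={2}
  fail(2) 'aa': from fail(1)=0 chase 'a': 0 ⇒ 1;  out={3}∪out(1)={3}
  fail(4) 'ac': from fail(1)=0 chase 'c': 0 ⇒ 5;  out={1}∪out(5)={1,2}
  fail(3) 'aaa': from fail(2)=1 chase 'a': 1 ⇒ 2;  out={0}∪out(2)={0,3}

Run:
[0] read 'b'  n0⇒n0
[1] read 'a'  n0⇒n1
[2] read 'b'  n1⇒n0 (fail-walked)
[3] read 'a'  n0⇒n1
[4] read 'a'  n1⇒n2  → match P3@[3:4]
[5] read 'a'  n2⇒n3  → match P0@[3:5],P3@[4:5]
[6] read 'c'  n3⇒n4 (fail-walked)  → match P1@[5:6],P2@[6:6]
[7] read 'c'  n4⇒n5 (fail-walked)  → match P2@[7:7]
[8] read 'a'  n5⇒n1 (fail-walked)
[9] read 'a'  n1⇒n2  → match P3@[8:9]
[10] read 'b'  n2⇒n0 (fail-walked)
[11] read 'a'  n0⇒n1
[12] read 'a'  n1⇒n2  → match P3@[11:12]
[13] read 'c'  n2⇒n4 (fail-walked)  → match P1@[12:13],P2@[13:13]
[14] read 'a'  n4⇒n1 (fail-walked)
[15] read 'a'  n1⇒n2  → match P3@[14:15]
[16] read 'a'  n2⇒n3  → match P0@[14:16],P3@[15:16]
[17] read 'b'  n3⇒n0 (fail-walked)
[18] read 'b'  n0⇒n0
[19] read 'b'  n0⇒n0
[20] read 'a'  n0⇒n1
[21] read 'a'  n1⇒n2  → match P3@[20:21]
[22] read 'b'  n2⇒n0 (fail-walked)
[23] read 'a'  n0⇒n1
[24] read 'a'  n1⇒n2  → match P3@[23:24]
[25] read 'a'  n2⇒n3  → match P0@[23:25],P3@[24:25]
[26] read 'a'  n3⇒n3 (fail-walked)  → match P0@[24:26],P3@[25:26]
[27] read 'a'  n3⇒n3 (fail-walked)  → match P0@[25:27],P3@[26:27]
[28] read 'a'  n3⇒n3 (fail-walked)  → match P0@[26:28],P3@[27:28]
[29] read 'a'  n3⇒n3 (fail-walked)  → match P0@[27:29],P3@[28:29]
[30] read 'b'  n3⇒n0 (fail-walked)
[31] read 'a'  n0⇒n1
[32] read 'b'  n1⇒n0 (fail-walked)
[33] read 'b'  n0⇒n0
[34] read 'a'  n0⇒n1
[35] read 'a'  n1⇒n2  → match P3@[34:35]
[36] read 'c'  n2⇒n4 (fail-walked)  → match P1@[35:36],P2@[36:36]
[37] read 'a'  n4⇒n1 (fail-walked)
[38] read 'a'  n1⇒n2  → match P3@[37:38]
[39] read 'c'  n2⇒n4 (fail-walked)  → match P1@[38:39],P2@[39:39]
[40] read 'a'  n4⇒n1 (fail-walked)
[41] read 'c'  n1⇒n4  → match P1@[40:41],P2@[41:41]
[42] read 'c'  n4⇒n5 (fail-walked)  → match P2@[42:42]
[43] read 'c'  n5⇒n5 (fail-walked)  → match P2@[43:43]
[44] read 'c'  n5⇒n5 (fail-walked)  → match P2@[44:44]
[45] read 'c'  n5⇒n5 (fail-walked)  → match P2@[45:45]
[46] read 'a'  n5⇒n1 (fail-walked)
[47] read 'c'  n1⇒n4  → match P1@[46:47],P2@[47:47]
[48] read 'a'  n4⇒n1 (fail-walked)
[49] read 'c'  n1⇒n4  → match P1@[48:49],P2@[49:49]
[50] read 'a'  n4⇒n1 (fail-walked)

All matches (sorted): [[4,3],[5,0],[5,3],[6,1],[6,2],[7,2],[9,3],[12,3],[13,1],[13,2],[15,3],[16,0],[16,3],[21,3],[24,3],[25,0],[25,3],[26,0],[26,3],[27,0],[27,3],[28,0],[28,3],[29,0],[29,3],[35,3],[36,1],[36,2],[38,3],[39,1],[39,2],[41,1],[41,2],[42,2],[43,2],[44,2],[45,2],[47,1],[47,2],[49,1],[49,2]]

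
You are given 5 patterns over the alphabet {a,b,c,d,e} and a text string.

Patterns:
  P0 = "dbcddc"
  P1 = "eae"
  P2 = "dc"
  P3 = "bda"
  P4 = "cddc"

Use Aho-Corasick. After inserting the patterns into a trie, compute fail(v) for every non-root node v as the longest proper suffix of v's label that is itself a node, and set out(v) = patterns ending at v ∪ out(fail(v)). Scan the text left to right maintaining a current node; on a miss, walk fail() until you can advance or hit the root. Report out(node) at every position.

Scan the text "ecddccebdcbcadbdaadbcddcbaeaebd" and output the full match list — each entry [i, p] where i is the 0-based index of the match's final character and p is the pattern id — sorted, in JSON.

Build:
Trie (insert patterns):
  n0 'ε': b→11 c→14 d→1 e→7
  n1 'd': b→2 c→10
  n2 'db': c→3
  n3 'dbc': d→4
  n4 'dbcd': d→5
  n5 'dbcdd': c→6
  n6 'dbcddc': ·  [P0 ends]
  n7 'e': a→8
  n8 'ea': e→9
  n9 'eae': ·  [P1 ends]
  n10 'dc': ·  [P2 ends]
  n11 'b': d→12
  n12 'bd': a→13
  n13 'bda': ·  [P3 ends]
  n14 'c': d→15
  n15 'cd': d→16
  n16 'cdd': c→17
  n17 'cddc': ·  [P4 ends]

BFS fail/out derivation:
  n1('d'): parent n0 fail=0; on 'd' 0 → fail=0;  out ∅∪∅=∅
  n7('e'): parent n0 fail=0; on 'e' 0 → fail=0;  out ∅∪∅=∅
  n11('b'): parent n0 fail=0; on 'b' 0 → fail=0;  out ∅∪∅=∅
  n14('c'): parent n0 fail=0; on 'c' 0 → fail=0;  out ∅∪∅=∅
  n2('db'): parent n1 fail=0; on 'b' 0 → fail=11;  out ∅∪∅=∅
  n8('ea'): parent n7 fail=0; on 'a' 0 → fail=0;  out ∅∪∅=∅
  n10('dc'): parent n1 fail=0; on 'c' 0 → fail=14;  out {2}∪∅={2}
  n12('bd'): parent n11 fail=0; on 'd' 0 → fail=1;  out ∅∪∅=∅
  n15('cd'): parent n14 fail=0; on 'd' 0 → fail=1;  out ∅∪∅=∅
  n3('dbc'): parent n2 fail=11; on 'c' 11→0 → fail=14;  out ∅∪∅=∅
  n9('eae'): parent n8 fail=0; on 'e' 0 → fail=7;  out {1}∪∅={1}
  n13('bda'): parent n12 fail=1; on 'a' 1→0 → fail=0;  out {3}∪∅={3}
  n16('cdd'): parent n15 fail=1; on 'd' 1→0 → fail=1;  out ∅∪∅=∅
  n4('dbcd'): parent n3 fail=14; on 'd' 14 → fail=15;  out ∅∪∅=∅
  n17('cddc'): parent n16 fail=1; on 'c' 1 → fail=10;  out {4}∪{2}={2,4}
  n5('dbcdd'): parent n4 fail=15; on 'd' 15 → fail=16;  out ∅∪∅=∅
  n6('dbcddc'): parent n5 fail=16; on 'c' 16 → fail=17;  out {0}∪{2,4}={0,2,4}

Scan:
i=0 'e': node 0→7
i=1 'c': node 7→14 (fail-walked)
i=2 'd': node 14→15
i=3 'd': node 15→16
i=4 'c': node 16→17  emit P2@[3:4],P4@[1:4]
i=5 'c': node 17→14 (fail-walked)
i=6 'e': node 14→7 (fail-walked)
i=7 'b': node 7→11 (fail-walked)
i=8 'd': node 11→12
i=9 'c': node 12→10 (fail-walked)  emit P2@[8:9]
i=10 'b': node 10→11 (fail-walked)
i=11 'c': node 11→14 (fail-walked)
i=12 'a': node 14→0 (fail-walked)
i=13 'd': node 0→1
i=14 'b': node 1→2
i=15 'd': node 2→12 (fail-walked)
i=16 'a': node 12→13  emit P3@[14:16]
i=17 'a': node 13→0 (fail-walked)
i=18 'd': node 0→1
i=19 'b': node 1→2
i=20 'c': node 2→3
i=21 'd': node 3→4
i=22 'd': node 4→5
i=23 'c': node 5→6  emit P0@[18:23],P2@[22:23],P4@[20:23]
i=24 'b': node 6→11 (fail-walked)
i=25 'a': node 11→0 (fail-walked)
i=26 'e': node 0→7
i=27 'a': node 7→8
i=28 'e': node 8→9  emit P1@[26:28]
i=29 'b': node 9→11 (fail-walked)
i=30 'd': node 11→12

All matches (sorted): [[4,2],[4,4],[9,2],[16,3],[23,0],[23,2],[23,4],[28,1]]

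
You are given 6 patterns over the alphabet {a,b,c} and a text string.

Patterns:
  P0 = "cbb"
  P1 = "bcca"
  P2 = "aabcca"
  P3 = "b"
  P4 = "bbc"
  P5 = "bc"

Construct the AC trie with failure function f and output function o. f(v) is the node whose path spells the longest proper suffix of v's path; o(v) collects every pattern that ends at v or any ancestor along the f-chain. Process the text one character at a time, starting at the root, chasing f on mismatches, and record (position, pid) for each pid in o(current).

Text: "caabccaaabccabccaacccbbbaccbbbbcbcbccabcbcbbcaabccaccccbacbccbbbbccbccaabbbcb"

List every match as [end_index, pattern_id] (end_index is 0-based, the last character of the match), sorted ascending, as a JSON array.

Build:
Trie (insert patterns):
  0='ε' goto a→8 b→4 c→1
  1='c' goto b→2
  2='cb' goto b→3
  3='cbb' goto ·  [P0 ends]
  4='b' goto b→14 c→5  [P3 ends]
  5='bc' goto c→6  [P5 ends]
  6='bcc' goto a→7
  7='bcca' goto ·  [P1 ends]
  8='a' goto a→9
  9='aa' goto b→10
  10='aab' goto c→11
  11='aabc' goto c→12
  12='aabcc' goto a→13
  13='aabcca' goto ·  [P2 ends]
  14='bb' goto c→15
  15='bbc' goto ·  [P4 ends]

BFS fail/out derivation:
  fail(1) 'c': from fail(0)=0 chase 'c': 0 ⇒ 0;  out=∅∪out(0)=∅
  fail(4) 'b': from fail(0)=0 chase 'b': 0 ⇒ 0;  out={3}∪out(0)={3}
  fail(8) 'a': from fail(0)=0 chase 'a': 0 ⇒ 0;  out=∅∪out(0)=∅
  fail(2) 'cb': from fail(1)=0 chase 'b': 0 ⇒ 4;  out=∅∪out(4)={3}
  fail(5) 'bc': from fail(4)=0 chase 'c': 0 ⇒ 1;  out={5}∪out(1)={5}
  fail(9) 'aa': from fail(8)=0 chase 'a': 0 ⇒ 8;  out=∅∪out(8)=∅
  fail(14) 'bb': from fail(4)=0 chase 'b': 0 ⇒ 4;  out=∅∪out(4)={3}
  fail(3) 'cbb': from fail(2)=4 chase 'b': 4 ⇒ 14;  out={0}∪out(14)={0,3}
  fail(6) 'bcc': from fail(5)=1 chase 'c': 1→0 ⇒ 1;  out=∅∪out(1)=∅
  fail(10) 'aab': from fail(9)=8 chase 'b': 8→0 ⇒ 4;  out=∅∪out(4)={3}
  fail(15) 'bbc': from fail(14)=4 chase 'c': 4 ⇒ 5;  out={4}∪out(5)={4,5}
  fail(7) 'bcca': from fail(6)=1 chase 'a': 1→0 ⇒ 8;  out={1}∪out(8)={1}
  fail(11) 'aabc': from fail(10)=4 chase 'c': 4 ⇒ 5;  out=∅∪out(5)={5}
  fail(12) 'aabcc': from fail(11)=5 chase 'c': 5 ⇒ 6;  out=∅∪out(6)=∅
  fail(13) 'aabcca': from fail(12)=6 chase 'a': 6 ⇒ 7;  out={2}∪out(7)={1,2}

Run:
i=0 'c': node 0→1
i=1 'a': node 1→8 (via fail)
i=2 'a': node 8→9
i=3 'b': node 9→10  → match P3@[3:3]
i=4 'c': node 10→11  → match P5@[3:4]
i=5 'c': node 11→12
i=6 'a': node 12→13  → match P1@[3:6],P2@[1:6]
i=7 'a': node 13→9 (via fail)
i=8 'a': node 9→9 (via fail)
i=9 'b': node 9→10  → match P3@[9:9]
i=10 'c': node 10→11  → match P5@[9:10]
i=11 'c': node 11→12
i=12 'a': node 12→13  → match P1@[9:12],P2@[7:12]
i=13 'b': node 13→4 (via fail)  → match P3@[13:13]
i=14 'c': node 4→5  → match P5@[13:14]
i=15 'c': node 5→6
i=16 'a': node 6→7  → match P1@[13:16]
i=17 'a': node 7→9 (via fail)
i=18 'c': node 9→1 (via fail)
i=19 'c': node 1→1 (via fail)
i=20 'c': node 1→1 (via fail)
i=21 'b': node 1→2  → match P3@[21:21]
i=22 'b': node 2→3  → match P0@[20:22],P3@[22:22]
i=23 'b': node 3→14 (via fail)  → match P3@[23:23]
i=24 'a': node 14→8 (via fail)
i=25 'c': node 8→1 (via fail)
i=26 'c': node 1→1 (via fail)
i=27 'b': node 1→2  → match P3@[27:27]
i=28 'b': node 2→3  → match P0@[26:28],P3@[28:28]
i=29 'b': node 3→14 (via fail)  → match P3@[29:29]
i=30 'b': node 14→14 (via fail)  → match P3@[30:30]
i=31 'c': node 14→15  → match P4@[29:31],P5@[30:31]
i=32 'b': node 15→2 (via fail)  → match P3@[32:32]
i=33 'c': node 2→5 (via fail)  → match P5@[32:33]
i=34 'b': node 5→2 (via fail)  → match P3@[34:34]
i=35 'c': node 2→5 (via fail)  → match P5@[34:35]
i=36 'c': node 5→6
i=37 'a': node 6→7  → match P1@[34:37]
i=38 'b': node 7→4 (via fail)  → match P3@[38:38]
i=39 'c': node 4→5  → match P5@[38:39]
i=40 'b': node 5→2 (via fail)  → match P3@[40:40]
i=41 'c': node 2→5 (via fail)  → match P5@[40:41]
i=42 'b': node 5→2 (via fail)  → match P3@[42:42]
i=43 'b': node 2→3  → match P0@[41:43],P3@[43:43]
i=44 'c': node 3→15 (via fail)  → match P4@[42:44],P5@[43:44]
i=45 'a': node 15→8 (via fail)
i=46 'a': node 8→9
i=47 'b': node 9→10  → match P3@[47:47]
i=48 'c': node 10→11  → match P5@[47:48]
i=49 'c': node 11→12
i=50 'a': node 12→13  → match P1@[47:50],P2@[45:50]
i=51 'c': node 13→1 (via fail)
i=52 'c': node 1→1 (via fail)
i=53 'c': node 1→1 (via fail)
i=54 'c': node 1→1 (via fail)
i=55 'b': node 1→2  → match P3@[55:55]
i=56 'a': node 2→8 (via fail)
i=57 'c': node 8→1 (via fail)
i=58 'b': node 1→2  → match P3@[58:58]
i=59 'c': node 2→5 (via fail)  → match P5@[58:59]
i=60 'c': node 5→6
i=61 'b': node 6→2 (via fail)  → match P3@[61:61]
i=62 'b': node 2→3  → match P0@[60:62],P3@[62:62]
i=63 'b': node 3→14 (via fail)  → match P3@[63:63]
i=64 'b': node 14→14 (via fail)  → match P3@[64:64]
i=65 'c': node 14→15  → match P4@[63:65],P5@[64:65]
i=66 'c': node 15→6 (via fail)
i=67 'b': node 6→2 (via fail)  → match P3@[67:67]
i=68 'c': node 2→5 (via fail)  → match P5@[67:68]
i=69 'c': node 5→6
i=70 'a': node 6→7  → match P1@[67:70]
i=71 'a': node 7→9 (via fail)
i=72 'b': node 9→10  → match P3@[72:72]
i=73 'b': node 10→14 (via fail)  → match P3@[73:73]
i=74 'b': node 14→14 (via fail)  → match P3@[74:74]
i=75 'c': node 14→15  → match P4@[73:75],P5@[74:75]
i=76 'b': node 15→2 (via fail)  → match P3@[76:76]

All matches (sorted): [[3,3],[4,5],[6,1],[6,2],[9,3],[10,5],[12,1],[12,2],[13,3],[14,5],[16,1],[21,3],[22,0],[22,3],[23,3],[27,3],[28,0],[28,3],[29,3],[30,3],[31,4],[31,5],[32,3],[33,5],[34,3],[35,5],[37,1],[38,3],[39,5],[40,3],[41,5],[42,3],[43,0],[43,3],[44,4],[44,5],[47,3],[48,5],[50,1],[50,2],[55,3],[58,3],[59,5],[61,3],[62,0],[62,3],[63,3],[64,3],[65,4],[65,5],[67,3],[68,5],[70,1],[72,3],[73,3],[74,3],[75,4],[75,5],[76,3]]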